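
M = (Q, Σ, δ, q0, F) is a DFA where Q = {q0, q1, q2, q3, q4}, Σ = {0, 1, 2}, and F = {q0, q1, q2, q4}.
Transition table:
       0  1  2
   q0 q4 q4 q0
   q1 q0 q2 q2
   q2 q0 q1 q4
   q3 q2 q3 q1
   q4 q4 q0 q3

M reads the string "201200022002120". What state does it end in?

q0 --2--> q0
q0 --0--> q4
q4 --1--> q0
q0 --2--> q0
q0 --0--> q4
q4 --0--> q4
q4 --0--> q4
q4 --2--> q3
q3 --2--> q1
q1 --0--> q0
q0 --0--> q4
q4 --2--> q3
q3 --1--> q3
q3 --2--> q1
q1 --0--> q0

q0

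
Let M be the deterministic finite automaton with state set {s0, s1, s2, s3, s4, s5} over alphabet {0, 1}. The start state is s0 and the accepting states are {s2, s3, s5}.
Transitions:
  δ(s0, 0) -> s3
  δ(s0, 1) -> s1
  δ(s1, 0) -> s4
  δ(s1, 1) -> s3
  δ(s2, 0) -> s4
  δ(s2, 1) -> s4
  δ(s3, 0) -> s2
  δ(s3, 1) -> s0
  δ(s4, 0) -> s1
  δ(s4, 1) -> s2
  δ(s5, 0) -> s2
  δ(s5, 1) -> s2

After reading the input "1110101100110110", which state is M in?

s0 --1--> s1
s1 --1--> s3
s3 --1--> s0
s0 --0--> s3
s3 --1--> s0
s0 --0--> s3
s3 --1--> s0
s0 --1--> s1
s1 --0--> s4
s4 --0--> s1
s1 --1--> s3
s3 --1--> s0
s0 --0--> s3
s3 --1--> s0
s0 --1--> s1
s1 --0--> s4

s4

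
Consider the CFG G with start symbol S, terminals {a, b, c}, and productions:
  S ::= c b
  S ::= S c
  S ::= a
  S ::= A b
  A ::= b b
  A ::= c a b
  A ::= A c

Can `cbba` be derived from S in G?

no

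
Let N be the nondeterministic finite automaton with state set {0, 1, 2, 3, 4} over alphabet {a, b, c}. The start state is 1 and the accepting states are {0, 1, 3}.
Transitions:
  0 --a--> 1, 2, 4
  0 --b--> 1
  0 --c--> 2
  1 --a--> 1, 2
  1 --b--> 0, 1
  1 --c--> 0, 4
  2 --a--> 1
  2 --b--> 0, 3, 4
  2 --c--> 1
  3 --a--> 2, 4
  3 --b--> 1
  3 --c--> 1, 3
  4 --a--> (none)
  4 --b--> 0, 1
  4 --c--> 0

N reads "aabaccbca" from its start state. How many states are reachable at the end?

3

Start: {1}
read a: {1, 2}
read a: {1, 2}
read b: {0, 1, 3, 4}
read a: {1, 2, 4}
read c: {0, 1, 4}
read c: {0, 2, 4}
read b: {0, 1, 3, 4}
read c: {0, 1, 2, 3, 4}
read a: {1, 2, 4}
Final reachable set {1, 2, 4} has 3 states.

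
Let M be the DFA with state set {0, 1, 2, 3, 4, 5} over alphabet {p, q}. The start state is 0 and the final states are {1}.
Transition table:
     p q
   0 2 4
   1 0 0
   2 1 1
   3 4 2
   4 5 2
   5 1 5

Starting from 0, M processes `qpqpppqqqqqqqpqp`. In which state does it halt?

1

0 --q--> 4
4 --p--> 5
5 --q--> 5
5 --p--> 1
1 --p--> 0
0 --p--> 2
2 --q--> 1
1 --q--> 0
0 --q--> 4
4 --q--> 2
2 --q--> 1
1 --q--> 0
0 --q--> 4
4 --p--> 5
5 --q--> 5
5 --p--> 1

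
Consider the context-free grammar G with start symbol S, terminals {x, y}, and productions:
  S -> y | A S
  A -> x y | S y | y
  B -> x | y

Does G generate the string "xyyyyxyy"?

yes

S ⇒ AS ⇒ SyS ⇒ ASyS ⇒ xySyS ⇒ xyASyS ⇒ xyySyS ⇒ xyyyyS ⇒ xyyyyAS ⇒ xyyyyxyS ⇒ xyyyyxyy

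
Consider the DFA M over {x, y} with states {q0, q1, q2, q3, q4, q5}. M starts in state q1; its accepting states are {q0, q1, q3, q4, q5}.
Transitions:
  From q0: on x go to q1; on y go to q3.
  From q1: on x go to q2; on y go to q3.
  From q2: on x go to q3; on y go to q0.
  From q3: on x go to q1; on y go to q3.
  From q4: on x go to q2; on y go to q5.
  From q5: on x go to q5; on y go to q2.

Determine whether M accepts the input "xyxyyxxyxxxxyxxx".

accepted

q1 --x--> q2
q2 --y--> q0
q0 --x--> q1
q1 --y--> q3
q3 --y--> q3
q3 --x--> q1
q1 --x--> q2
q2 --y--> q0
q0 --x--> q1
q1 --x--> q2
q2 --x--> q3
q3 --x--> q1
q1 --y--> q3
q3 --x--> q1
q1 --x--> q2
q2 --x--> q3
End in state q3, which is an accepting state.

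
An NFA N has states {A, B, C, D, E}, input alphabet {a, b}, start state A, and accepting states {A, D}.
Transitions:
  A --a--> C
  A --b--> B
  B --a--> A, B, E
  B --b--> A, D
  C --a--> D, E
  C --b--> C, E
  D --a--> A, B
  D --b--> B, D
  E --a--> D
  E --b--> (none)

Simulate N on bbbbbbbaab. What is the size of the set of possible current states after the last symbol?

Start: {A}
read b: {B}
read b: {A, D}
read b: {B, D}
read b: {A, B, D}
read b: {A, B, D}
read b: {A, B, D}
read b: {A, B, D}
read a: {A, B, C, E}
read a: {A, B, C, D, E}
read b: {A, B, C, D, E}
Final reachable set {A, B, C, D, E} has 5 states.

5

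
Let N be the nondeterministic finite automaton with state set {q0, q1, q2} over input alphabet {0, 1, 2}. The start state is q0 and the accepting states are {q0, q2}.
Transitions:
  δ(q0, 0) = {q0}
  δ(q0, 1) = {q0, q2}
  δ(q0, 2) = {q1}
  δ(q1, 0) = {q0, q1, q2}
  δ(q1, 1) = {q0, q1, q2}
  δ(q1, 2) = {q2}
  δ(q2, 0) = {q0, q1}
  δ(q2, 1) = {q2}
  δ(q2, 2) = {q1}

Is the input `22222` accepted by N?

rejected

Start: {q0}
read 2: {q1}
read 2: {q2}
read 2: {q1}
read 2: {q2}
read 2: {q1}
Reachable ∩ accepting = {} — empty.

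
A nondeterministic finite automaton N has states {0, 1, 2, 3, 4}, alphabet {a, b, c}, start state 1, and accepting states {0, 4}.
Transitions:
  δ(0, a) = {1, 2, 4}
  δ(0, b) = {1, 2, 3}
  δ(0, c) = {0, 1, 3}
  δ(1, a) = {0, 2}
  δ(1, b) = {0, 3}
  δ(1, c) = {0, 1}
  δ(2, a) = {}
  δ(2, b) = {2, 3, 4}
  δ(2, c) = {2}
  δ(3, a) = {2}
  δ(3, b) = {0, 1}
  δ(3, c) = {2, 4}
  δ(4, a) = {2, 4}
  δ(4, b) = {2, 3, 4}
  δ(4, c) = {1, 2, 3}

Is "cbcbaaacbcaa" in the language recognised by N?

Start: {1}
read c: {0, 1}
read b: {0, 1, 2, 3}
read c: {0, 1, 2, 3, 4}
read b: {0, 1, 2, 3, 4}
read a: {0, 1, 2, 4}
read a: {0, 1, 2, 4}
read a: {0, 1, 2, 4}
read c: {0, 1, 2, 3}
read b: {0, 1, 2, 3, 4}
read c: {0, 1, 2, 3, 4}
read a: {0, 1, 2, 4}
read a: {0, 1, 2, 4}
Reachable ∩ accepting = {0, 4} — nonempty.

accepted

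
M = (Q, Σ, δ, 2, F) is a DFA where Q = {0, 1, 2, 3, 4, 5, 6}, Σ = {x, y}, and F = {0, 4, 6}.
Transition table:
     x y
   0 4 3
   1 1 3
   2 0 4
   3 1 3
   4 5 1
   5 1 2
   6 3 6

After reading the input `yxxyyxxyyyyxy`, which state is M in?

2 --y--> 4
4 --x--> 5
5 --x--> 1
1 --y--> 3
3 --y--> 3
3 --x--> 1
1 --x--> 1
1 --y--> 3
3 --y--> 3
3 --y--> 3
3 --y--> 3
3 --x--> 1
1 --y--> 3

3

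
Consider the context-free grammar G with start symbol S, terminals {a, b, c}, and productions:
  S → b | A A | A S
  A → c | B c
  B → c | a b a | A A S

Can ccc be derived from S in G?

S ⇒ AA ⇒ cA ⇒ cBc ⇒ ccc

yes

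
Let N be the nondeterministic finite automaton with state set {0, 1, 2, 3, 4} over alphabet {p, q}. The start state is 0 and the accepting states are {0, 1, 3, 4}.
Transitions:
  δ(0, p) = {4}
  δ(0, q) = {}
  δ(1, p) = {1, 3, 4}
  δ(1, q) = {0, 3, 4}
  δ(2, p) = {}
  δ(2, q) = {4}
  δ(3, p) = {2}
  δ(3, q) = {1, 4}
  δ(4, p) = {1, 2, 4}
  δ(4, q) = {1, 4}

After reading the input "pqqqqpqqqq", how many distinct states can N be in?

4

Start: {0}
read p: {4}
read q: {1, 4}
read q: {0, 1, 3, 4}
read q: {0, 1, 3, 4}
read q: {0, 1, 3, 4}
read p: {1, 2, 3, 4}
read q: {0, 1, 3, 4}
read q: {0, 1, 3, 4}
read q: {0, 1, 3, 4}
read q: {0, 1, 3, 4}
Final reachable set {0, 1, 3, 4} has 4 states.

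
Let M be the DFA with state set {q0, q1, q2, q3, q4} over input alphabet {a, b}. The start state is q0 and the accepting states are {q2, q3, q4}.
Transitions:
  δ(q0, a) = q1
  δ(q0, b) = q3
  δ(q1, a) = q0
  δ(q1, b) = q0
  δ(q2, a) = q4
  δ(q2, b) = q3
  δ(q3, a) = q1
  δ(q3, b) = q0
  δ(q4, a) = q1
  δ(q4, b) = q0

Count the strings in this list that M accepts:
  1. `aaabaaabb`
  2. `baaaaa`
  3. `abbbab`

`aaabaaabb`: accepted
`baaaaa`: rejected
`abbbab`: rejected

1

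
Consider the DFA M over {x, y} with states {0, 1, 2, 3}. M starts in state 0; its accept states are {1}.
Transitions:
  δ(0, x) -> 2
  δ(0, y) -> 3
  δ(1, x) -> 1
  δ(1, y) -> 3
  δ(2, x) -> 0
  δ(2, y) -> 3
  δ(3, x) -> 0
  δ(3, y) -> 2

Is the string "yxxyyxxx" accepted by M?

0 --y--> 3
3 --x--> 0
0 --x--> 2
2 --y--> 3
3 --y--> 2
2 --x--> 0
0 --x--> 2
2 --x--> 0
End in state 0, which is not an accepting state.

rejected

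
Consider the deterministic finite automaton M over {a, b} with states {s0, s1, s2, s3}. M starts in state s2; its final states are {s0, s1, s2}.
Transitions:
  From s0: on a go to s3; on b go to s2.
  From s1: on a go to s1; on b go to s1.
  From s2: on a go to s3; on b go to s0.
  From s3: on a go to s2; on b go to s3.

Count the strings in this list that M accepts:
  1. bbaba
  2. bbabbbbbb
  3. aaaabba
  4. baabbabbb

bbaba: accepted
bbabbbbbb: rejected
aaaabba: rejected
baabbabbb: rejected

1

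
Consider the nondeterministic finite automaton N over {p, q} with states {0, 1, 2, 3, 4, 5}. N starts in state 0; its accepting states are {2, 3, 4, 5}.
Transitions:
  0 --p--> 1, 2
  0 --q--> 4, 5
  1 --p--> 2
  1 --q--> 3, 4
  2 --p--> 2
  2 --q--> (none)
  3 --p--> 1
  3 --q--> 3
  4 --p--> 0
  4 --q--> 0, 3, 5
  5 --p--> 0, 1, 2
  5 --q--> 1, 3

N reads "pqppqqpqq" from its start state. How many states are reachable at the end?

4

Start: {0}
read p: {1, 2}
read q: {3, 4}
read p: {0, 1}
read p: {1, 2}
read q: {3, 4}
read q: {0, 3, 5}
read p: {0, 1, 2}
read q: {3, 4, 5}
read q: {0, 1, 3, 5}
Final reachable set {0, 1, 3, 5} has 4 states.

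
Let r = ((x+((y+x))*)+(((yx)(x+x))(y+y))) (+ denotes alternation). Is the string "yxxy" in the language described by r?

yes

The left alternative (x+((y+x))*) matches yxxy.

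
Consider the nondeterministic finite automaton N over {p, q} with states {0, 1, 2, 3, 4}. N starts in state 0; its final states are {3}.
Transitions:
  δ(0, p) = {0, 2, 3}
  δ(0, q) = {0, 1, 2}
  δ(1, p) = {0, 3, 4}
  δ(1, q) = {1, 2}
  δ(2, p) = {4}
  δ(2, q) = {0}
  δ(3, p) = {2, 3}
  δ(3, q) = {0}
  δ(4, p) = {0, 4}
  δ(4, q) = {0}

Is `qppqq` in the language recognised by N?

Start: {0}
read q: {0, 1, 2}
read p: {0, 2, 3, 4}
read p: {0, 2, 3, 4}
read q: {0, 1, 2}
read q: {0, 1, 2}
Reachable ∩ accepting = {} — empty.

rejected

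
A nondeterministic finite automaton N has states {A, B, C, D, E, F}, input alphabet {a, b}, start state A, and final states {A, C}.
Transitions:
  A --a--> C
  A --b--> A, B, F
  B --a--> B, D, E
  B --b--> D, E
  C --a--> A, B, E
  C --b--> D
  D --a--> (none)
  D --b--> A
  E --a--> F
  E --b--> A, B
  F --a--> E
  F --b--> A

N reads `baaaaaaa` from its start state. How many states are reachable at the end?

Start: {A}
read b: {A, B, F}
read a: {B, C, D, E}
read a: {A, B, D, E, F}
read a: {B, C, D, E, F}
read a: {A, B, D, E, F}
read a: {B, C, D, E, F}
read a: {A, B, D, E, F}
read a: {B, C, D, E, F}
Final reachable set {B, C, D, E, F} has 5 states.

5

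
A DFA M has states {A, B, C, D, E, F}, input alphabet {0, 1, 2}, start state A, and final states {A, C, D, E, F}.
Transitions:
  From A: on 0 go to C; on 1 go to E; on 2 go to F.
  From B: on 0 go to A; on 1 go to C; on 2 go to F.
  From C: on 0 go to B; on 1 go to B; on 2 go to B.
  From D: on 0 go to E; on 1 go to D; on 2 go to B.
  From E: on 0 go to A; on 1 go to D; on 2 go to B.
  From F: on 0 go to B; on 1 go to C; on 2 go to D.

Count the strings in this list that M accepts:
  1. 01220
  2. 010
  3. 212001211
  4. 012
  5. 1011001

4

01220: accepted
010: accepted
212001211: rejected
012: accepted
1011001: accepted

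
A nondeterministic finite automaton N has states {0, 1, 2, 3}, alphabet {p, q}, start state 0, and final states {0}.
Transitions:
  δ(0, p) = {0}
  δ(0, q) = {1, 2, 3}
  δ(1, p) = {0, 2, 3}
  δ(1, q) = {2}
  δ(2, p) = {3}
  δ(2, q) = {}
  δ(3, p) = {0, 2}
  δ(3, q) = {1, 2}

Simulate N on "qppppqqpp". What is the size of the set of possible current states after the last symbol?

3

Start: {0}
read q: {1, 2, 3}
read p: {0, 2, 3}
read p: {0, 2, 3}
read p: {0, 2, 3}
read p: {0, 2, 3}
read q: {1, 2, 3}
read q: {1, 2}
read p: {0, 2, 3}
read p: {0, 2, 3}
Final reachable set {0, 2, 3} has 3 states.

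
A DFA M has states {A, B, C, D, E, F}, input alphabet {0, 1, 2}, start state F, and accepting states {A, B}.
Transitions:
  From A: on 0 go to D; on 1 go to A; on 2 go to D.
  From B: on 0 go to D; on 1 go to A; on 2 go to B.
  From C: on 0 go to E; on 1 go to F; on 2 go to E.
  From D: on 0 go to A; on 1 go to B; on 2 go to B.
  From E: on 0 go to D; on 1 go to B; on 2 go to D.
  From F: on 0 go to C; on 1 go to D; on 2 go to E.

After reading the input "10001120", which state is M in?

F --1--> D
D --0--> A
A --0--> D
D --0--> A
A --1--> A
A --1--> A
A --2--> D
D --0--> A

A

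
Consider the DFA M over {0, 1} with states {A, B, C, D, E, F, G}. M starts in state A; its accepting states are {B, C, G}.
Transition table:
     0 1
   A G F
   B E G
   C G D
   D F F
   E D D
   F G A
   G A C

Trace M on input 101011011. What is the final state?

A --1--> F
F --0--> G
G --1--> C
C --0--> G
G --1--> C
C --1--> D
D --0--> F
F --1--> A
A --1--> F

F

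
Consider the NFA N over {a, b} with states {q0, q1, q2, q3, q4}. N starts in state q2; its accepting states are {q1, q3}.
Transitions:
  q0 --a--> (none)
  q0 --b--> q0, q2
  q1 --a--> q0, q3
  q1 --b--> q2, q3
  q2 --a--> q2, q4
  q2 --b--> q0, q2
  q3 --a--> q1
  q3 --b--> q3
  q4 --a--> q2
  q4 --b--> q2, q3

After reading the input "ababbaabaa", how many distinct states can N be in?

Start: {q2}
read a: {q2, q4}
read b: {q0, q2, q3}
read a: {q1, q2, q4}
read b: {q0, q2, q3}
read b: {q0, q2, q3}
read a: {q1, q2, q4}
read a: {q0, q2, q3, q4}
read b: {q0, q2, q3}
read a: {q1, q2, q4}
read a: {q0, q2, q3, q4}
Final reachable set {q0, q2, q3, q4} has 4 states.

4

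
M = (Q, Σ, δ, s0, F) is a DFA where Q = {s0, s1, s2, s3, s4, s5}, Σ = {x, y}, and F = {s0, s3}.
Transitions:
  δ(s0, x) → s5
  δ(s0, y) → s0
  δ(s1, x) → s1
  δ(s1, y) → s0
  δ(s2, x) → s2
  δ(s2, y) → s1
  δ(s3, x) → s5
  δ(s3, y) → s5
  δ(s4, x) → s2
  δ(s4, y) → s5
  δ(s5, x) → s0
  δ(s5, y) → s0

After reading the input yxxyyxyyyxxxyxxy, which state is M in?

s0

s0 --y--> s0
s0 --x--> s5
s5 --x--> s0
s0 --y--> s0
s0 --y--> s0
s0 --x--> s5
s5 --y--> s0
s0 --y--> s0
s0 --y--> s0
s0 --x--> s5
s5 --x--> s0
s0 --x--> s5
s5 --y--> s0
s0 --x--> s5
s5 --x--> s0
s0 --y--> s0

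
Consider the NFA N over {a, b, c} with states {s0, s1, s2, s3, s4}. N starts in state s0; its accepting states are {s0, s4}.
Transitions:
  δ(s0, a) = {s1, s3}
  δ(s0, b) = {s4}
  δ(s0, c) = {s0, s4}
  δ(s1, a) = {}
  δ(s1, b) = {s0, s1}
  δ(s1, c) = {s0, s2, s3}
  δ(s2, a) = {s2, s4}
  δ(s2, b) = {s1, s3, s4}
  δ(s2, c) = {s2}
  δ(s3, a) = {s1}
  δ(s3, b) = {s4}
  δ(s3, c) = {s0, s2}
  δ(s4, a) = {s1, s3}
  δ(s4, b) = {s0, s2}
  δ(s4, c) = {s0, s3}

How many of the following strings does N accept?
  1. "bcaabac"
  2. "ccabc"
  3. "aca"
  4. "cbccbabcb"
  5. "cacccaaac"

"bcaabac": accepted
"ccabc": accepted
"aca": accepted
"cbccbabcb": accepted
"cacccaaac": accepted

5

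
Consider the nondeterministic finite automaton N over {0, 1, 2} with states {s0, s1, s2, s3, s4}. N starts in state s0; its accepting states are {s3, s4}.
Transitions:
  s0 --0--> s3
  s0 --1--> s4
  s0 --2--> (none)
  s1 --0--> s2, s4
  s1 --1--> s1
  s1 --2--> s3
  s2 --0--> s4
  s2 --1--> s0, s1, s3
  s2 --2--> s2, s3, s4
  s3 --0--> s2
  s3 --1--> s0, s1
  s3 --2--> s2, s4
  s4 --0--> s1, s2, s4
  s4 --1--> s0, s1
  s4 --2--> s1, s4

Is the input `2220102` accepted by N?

Start: {s0}
read 2: {}
The reachable set is empty and stays empty for the remaining 6 symbols.
Reachable ∩ accepting = {} — empty.

rejected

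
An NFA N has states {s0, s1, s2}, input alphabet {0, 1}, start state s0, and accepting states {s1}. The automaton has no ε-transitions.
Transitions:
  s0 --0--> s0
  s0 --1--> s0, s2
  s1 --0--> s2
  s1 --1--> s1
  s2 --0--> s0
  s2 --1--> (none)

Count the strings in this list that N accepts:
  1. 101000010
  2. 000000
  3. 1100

0

101000010: rejected
000000: rejected
1100: rejected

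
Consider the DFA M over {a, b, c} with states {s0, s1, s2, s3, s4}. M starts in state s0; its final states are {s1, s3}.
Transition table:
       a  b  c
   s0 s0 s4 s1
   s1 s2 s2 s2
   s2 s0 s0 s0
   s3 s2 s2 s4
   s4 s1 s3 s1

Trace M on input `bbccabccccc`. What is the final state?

s2

s0 --b--> s4
s4 --b--> s3
s3 --c--> s4
s4 --c--> s1
s1 --a--> s2
s2 --b--> s0
s0 --c--> s1
s1 --c--> s2
s2 --c--> s0
s0 --c--> s1
s1 --c--> s2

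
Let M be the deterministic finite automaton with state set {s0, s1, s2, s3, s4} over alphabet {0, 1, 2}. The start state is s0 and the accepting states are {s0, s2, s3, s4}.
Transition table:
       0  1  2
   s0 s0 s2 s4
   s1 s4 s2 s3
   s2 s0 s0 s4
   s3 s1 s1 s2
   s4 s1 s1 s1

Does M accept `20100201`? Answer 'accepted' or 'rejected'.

s0 --2--> s4
s4 --0--> s1
s1 --1--> s2
s2 --0--> s0
s0 --0--> s0
s0 --2--> s4
s4 --0--> s1
s1 --1--> s2
End in state s2, which is an accepting state.

accepted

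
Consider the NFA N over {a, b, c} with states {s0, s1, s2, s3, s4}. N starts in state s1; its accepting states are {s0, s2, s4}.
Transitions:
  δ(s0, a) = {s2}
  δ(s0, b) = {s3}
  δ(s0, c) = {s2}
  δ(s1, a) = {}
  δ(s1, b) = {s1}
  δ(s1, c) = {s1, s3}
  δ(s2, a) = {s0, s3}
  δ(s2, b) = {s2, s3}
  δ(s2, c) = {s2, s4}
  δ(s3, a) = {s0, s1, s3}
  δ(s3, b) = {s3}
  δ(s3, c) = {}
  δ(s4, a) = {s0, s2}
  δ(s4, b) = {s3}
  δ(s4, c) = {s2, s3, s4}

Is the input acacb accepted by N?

rejected

Start: {s1}
read a: {}
The reachable set is empty and stays empty for the remaining 4 symbols.
Reachable ∩ accepting = {} — empty.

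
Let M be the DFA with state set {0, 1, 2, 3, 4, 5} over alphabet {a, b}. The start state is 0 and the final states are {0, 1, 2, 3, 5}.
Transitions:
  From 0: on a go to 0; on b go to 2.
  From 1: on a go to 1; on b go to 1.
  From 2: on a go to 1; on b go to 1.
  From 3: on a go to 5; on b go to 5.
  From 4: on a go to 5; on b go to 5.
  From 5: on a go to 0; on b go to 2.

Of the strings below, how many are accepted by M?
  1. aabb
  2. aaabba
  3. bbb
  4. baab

4

aabb: accepted
aaabba: accepted
bbb: accepted
baab: accepted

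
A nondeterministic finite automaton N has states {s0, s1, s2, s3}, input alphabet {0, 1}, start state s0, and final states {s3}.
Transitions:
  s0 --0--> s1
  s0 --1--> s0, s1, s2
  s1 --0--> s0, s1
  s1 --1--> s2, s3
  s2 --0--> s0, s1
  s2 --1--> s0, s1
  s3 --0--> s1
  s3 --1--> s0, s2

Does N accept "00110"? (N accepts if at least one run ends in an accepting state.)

rejected

Start: {s0}
read 0: {s1}
read 0: {s0, s1}
read 1: {s0, s1, s2, s3}
read 1: {s0, s1, s2, s3}
read 0: {s0, s1}
Reachable ∩ accepting = {} — empty.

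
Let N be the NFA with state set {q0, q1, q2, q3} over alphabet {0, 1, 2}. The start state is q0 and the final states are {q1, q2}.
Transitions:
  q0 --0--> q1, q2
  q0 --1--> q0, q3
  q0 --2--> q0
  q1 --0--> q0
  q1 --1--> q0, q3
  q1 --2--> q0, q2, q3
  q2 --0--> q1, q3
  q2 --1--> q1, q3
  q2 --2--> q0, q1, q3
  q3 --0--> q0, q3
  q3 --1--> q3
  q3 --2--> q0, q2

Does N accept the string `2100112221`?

accepted

Start: {q0}
read 2: {q0}
read 1: {q0, q3}
read 0: {q0, q1, q2, q3}
read 0: {q0, q1, q2, q3}
read 1: {q0, q1, q3}
read 1: {q0, q3}
read 2: {q0, q2}
read 2: {q0, q1, q3}
read 2: {q0, q2, q3}
read 1: {q0, q1, q3}
Reachable ∩ accepting = {q1} — nonempty.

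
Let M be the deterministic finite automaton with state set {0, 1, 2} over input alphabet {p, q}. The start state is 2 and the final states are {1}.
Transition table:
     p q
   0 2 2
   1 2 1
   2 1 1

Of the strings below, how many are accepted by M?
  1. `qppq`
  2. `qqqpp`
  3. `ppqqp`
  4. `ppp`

3

`qppq`: accepted
`qqqpp`: accepted
`ppqqp`: rejected
`ppp`: accepted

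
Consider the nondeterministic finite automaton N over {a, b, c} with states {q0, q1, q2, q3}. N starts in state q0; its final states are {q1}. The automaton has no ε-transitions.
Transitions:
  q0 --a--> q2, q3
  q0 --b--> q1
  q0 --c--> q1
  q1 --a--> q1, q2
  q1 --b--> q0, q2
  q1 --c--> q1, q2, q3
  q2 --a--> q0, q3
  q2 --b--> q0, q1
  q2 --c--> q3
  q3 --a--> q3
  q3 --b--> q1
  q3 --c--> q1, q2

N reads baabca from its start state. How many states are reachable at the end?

4

Start: {q0}
read b: {q1}
read a: {q1, q2}
read a: {q0, q1, q2, q3}
read b: {q0, q1, q2}
read c: {q1, q2, q3}
read a: {q0, q1, q2, q3}
Final reachable set {q0, q1, q2, q3} has 4 states.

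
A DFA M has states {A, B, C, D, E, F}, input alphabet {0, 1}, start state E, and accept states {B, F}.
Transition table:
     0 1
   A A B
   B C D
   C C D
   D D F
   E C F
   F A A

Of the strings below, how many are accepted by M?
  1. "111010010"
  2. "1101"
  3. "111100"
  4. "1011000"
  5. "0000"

"111010010": rejected
"1101": accepted
"111100": rejected
"1011000": rejected
"0000": rejected

1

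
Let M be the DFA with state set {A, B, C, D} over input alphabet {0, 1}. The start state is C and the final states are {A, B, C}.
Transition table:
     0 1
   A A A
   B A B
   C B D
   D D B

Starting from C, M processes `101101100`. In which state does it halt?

A

C --1--> D
D --0--> D
D --1--> B
B --1--> B
B --0--> A
A --1--> A
A --1--> A
A --0--> A
A --0--> A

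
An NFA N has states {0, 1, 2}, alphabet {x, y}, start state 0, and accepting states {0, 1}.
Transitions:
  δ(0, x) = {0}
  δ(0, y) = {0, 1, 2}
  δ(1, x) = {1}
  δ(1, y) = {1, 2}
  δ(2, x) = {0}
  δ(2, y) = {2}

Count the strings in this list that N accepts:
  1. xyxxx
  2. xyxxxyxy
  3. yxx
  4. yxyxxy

xyxxx: accepted
xyxxxyxy: accepted
yxx: accepted
yxyxxy: accepted

4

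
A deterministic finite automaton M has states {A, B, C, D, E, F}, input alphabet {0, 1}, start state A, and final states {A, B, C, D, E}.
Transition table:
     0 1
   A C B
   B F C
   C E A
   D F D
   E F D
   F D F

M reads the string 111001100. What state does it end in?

D

A --1--> B
B --1--> C
C --1--> A
A --0--> C
C --0--> E
E --1--> D
D --1--> D
D --0--> F
F --0--> D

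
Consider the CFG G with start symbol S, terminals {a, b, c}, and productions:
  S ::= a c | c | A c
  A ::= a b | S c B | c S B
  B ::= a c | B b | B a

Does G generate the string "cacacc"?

yes

S ⇒ Ac ⇒ cSBc ⇒ cacBc ⇒ cacacc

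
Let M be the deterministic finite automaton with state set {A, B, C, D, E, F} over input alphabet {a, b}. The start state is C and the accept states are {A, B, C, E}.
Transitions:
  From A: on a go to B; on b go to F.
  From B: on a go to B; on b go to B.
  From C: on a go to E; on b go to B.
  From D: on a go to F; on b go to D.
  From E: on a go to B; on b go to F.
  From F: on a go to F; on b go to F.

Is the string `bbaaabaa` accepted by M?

accepted

C --b--> B
B --b--> B
B --a--> B
B --a--> B
B --a--> B
B --b--> B
B --a--> B
B --a--> B
End in state B, which is an accepting state.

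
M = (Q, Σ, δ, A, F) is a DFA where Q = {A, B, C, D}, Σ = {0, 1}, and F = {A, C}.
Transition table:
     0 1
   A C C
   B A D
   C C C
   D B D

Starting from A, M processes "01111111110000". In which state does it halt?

C

A --0--> C
C --1--> C
C --1--> C
C --1--> C
C --1--> C
C --1--> C
C --1--> C
C --1--> C
C --1--> C
C --1--> C
C --0--> C
C --0--> C
C --0--> C
C --0--> C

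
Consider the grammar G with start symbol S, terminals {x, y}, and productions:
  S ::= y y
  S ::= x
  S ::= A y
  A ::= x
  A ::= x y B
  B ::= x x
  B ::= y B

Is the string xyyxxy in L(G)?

S ⇒ Ay ⇒ xyBy ⇒ xyyBy ⇒ xyyxxy

yes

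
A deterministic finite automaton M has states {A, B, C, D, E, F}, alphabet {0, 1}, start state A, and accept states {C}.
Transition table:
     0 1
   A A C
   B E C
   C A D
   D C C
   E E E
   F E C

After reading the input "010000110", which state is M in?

C

A --0--> A
A --1--> C
C --0--> A
A --0--> A
A --0--> A
A --0--> A
A --1--> C
C --1--> D
D --0--> C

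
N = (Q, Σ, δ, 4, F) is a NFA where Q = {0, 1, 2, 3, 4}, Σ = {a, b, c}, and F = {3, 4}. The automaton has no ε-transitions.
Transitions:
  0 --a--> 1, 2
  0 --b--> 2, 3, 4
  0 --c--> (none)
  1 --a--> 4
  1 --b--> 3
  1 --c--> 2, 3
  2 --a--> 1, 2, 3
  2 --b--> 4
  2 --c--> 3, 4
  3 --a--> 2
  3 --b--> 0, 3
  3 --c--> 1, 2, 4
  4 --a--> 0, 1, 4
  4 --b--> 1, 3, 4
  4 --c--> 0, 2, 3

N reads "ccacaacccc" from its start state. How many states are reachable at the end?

5

Start: {4}
read c: {0, 2, 3}
read c: {1, 2, 3, 4}
read a: {0, 1, 2, 3, 4}
read c: {0, 1, 2, 3, 4}
read a: {0, 1, 2, 3, 4}
read a: {0, 1, 2, 3, 4}
read c: {0, 1, 2, 3, 4}
read c: {0, 1, 2, 3, 4}
read c: {0, 1, 2, 3, 4}
read c: {0, 1, 2, 3, 4}
Final reachable set {0, 1, 2, 3, 4} has 5 states.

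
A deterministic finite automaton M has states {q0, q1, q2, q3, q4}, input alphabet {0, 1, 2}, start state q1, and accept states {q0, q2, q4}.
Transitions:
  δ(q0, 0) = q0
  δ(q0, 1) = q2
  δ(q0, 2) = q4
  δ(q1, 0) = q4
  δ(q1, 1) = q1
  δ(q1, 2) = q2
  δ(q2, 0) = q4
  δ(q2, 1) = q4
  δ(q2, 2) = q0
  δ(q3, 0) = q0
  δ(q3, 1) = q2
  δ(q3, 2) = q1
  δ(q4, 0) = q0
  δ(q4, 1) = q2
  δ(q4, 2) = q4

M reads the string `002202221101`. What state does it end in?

q1 --0--> q4
q4 --0--> q0
q0 --2--> q4
q4 --2--> q4
q4 --0--> q0
q0 --2--> q4
q4 --2--> q4
q4 --2--> q4
q4 --1--> q2
q2 --1--> q4
q4 --0--> q0
q0 --1--> q2

q2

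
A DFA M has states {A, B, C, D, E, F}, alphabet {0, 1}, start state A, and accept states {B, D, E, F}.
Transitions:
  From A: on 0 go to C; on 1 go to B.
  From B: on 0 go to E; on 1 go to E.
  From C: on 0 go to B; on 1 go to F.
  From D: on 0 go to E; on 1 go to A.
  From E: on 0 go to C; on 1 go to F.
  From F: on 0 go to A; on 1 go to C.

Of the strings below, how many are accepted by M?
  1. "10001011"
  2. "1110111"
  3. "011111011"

2

"10001011": rejected
"1110111": accepted
"011111011": accepted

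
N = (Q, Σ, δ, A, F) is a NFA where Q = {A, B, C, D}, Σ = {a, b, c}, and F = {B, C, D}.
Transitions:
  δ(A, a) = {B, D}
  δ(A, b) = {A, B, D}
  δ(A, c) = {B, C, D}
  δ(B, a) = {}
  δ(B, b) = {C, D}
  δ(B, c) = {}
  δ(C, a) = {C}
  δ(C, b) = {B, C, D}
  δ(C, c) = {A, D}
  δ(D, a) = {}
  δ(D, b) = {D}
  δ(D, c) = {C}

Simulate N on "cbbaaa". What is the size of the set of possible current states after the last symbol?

Start: {A}
read c: {B, C, D}
read b: {B, C, D}
read b: {B, C, D}
read a: {C}
read a: {C}
read a: {C}
Final reachable set {C} has 1 state.

1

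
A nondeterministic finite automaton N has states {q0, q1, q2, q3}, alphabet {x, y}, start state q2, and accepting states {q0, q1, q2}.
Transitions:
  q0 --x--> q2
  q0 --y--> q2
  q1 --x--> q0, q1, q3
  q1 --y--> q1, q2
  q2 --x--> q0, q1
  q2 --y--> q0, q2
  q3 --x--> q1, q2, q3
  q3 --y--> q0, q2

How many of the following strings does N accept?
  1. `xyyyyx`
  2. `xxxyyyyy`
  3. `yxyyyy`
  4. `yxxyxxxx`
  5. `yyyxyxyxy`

`xyyyyx`: accepted
`xxxyyyyy`: accepted
`yxyyyy`: accepted
`yxxyxxxx`: accepted
`yyyxyxyxy`: accepted

5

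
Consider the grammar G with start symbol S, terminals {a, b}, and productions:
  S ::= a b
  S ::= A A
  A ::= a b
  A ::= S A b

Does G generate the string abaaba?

no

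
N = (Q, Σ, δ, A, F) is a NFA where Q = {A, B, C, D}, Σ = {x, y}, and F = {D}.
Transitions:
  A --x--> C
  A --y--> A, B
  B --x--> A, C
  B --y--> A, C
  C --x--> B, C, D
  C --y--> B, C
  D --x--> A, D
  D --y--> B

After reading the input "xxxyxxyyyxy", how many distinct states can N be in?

3

Start: {A}
read x: {C}
read x: {B, C, D}
read x: {A, B, C, D}
read y: {A, B, C}
read x: {A, B, C, D}
read x: {A, B, C, D}
read y: {A, B, C}
read y: {A, B, C}
read y: {A, B, C}
read x: {A, B, C, D}
read y: {A, B, C}
Final reachable set {A, B, C} has 3 states.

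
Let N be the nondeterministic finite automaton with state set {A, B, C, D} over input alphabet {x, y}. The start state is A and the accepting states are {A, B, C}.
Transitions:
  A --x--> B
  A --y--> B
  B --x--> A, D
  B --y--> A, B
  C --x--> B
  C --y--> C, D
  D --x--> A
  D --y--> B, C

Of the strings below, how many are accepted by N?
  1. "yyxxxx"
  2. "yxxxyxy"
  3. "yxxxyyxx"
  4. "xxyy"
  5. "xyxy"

5

"yyxxxx": accepted
"yxxxyxy": accepted
"yxxxyyxx": accepted
"xxyy": accepted
"xyxy": accepted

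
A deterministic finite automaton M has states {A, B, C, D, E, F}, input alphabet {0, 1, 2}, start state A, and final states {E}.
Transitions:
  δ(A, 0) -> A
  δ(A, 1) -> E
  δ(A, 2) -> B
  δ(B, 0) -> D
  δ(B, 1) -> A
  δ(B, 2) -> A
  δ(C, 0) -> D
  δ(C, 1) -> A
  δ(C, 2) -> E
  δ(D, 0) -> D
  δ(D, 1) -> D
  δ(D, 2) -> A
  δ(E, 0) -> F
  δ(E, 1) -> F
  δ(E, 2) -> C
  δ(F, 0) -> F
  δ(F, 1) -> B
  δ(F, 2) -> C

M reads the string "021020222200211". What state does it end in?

F

A --0--> A
A --2--> B
B --1--> A
A --0--> A
A --2--> B
B --0--> D
D --2--> A
A --2--> B
B --2--> A
A --2--> B
B --0--> D
D --0--> D
D --2--> A
A --1--> E
E --1--> F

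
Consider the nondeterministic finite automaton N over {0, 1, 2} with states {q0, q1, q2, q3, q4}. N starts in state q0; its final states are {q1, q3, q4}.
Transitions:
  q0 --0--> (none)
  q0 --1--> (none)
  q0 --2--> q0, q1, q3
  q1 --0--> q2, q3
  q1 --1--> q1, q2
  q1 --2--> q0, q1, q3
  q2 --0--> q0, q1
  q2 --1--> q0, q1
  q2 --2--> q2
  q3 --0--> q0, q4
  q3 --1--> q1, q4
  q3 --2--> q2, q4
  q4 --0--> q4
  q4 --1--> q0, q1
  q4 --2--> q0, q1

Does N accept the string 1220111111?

rejected

Start: {q0}
read 1: {}
The reachable set is empty and stays empty for the remaining 9 symbols.
Reachable ∩ accepting = {} — empty.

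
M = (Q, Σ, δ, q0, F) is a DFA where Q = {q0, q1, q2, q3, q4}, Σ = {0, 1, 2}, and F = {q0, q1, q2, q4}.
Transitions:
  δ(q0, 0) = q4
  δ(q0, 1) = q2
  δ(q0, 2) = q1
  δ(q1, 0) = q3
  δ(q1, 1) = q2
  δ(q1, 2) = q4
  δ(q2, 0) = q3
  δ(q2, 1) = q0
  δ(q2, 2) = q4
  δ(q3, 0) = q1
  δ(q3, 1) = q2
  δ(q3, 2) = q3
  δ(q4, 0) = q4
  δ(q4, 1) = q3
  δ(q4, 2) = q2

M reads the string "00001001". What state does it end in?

q0 --0--> q4
q4 --0--> q4
q4 --0--> q4
q4 --0--> q4
q4 --1--> q3
q3 --0--> q1
q1 --0--> q3
q3 --1--> q2

q2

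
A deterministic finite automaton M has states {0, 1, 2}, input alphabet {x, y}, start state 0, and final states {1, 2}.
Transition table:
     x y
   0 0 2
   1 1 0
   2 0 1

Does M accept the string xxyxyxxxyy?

accepted

0 --x--> 0
0 --x--> 0
0 --y--> 2
2 --x--> 0
0 --y--> 2
2 --x--> 0
0 --x--> 0
0 --x--> 0
0 --y--> 2
2 --y--> 1
End in state 1, which is an accepting state.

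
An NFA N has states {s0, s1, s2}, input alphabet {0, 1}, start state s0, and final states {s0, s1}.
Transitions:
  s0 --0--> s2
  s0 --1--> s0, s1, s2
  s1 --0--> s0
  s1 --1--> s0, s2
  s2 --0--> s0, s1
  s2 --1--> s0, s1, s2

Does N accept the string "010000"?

accepted

Start: {s0}
read 0: {s2}
read 1: {s0, s1, s2}
read 0: {s0, s1, s2}
read 0: {s0, s1, s2}
read 0: {s0, s1, s2}
read 0: {s0, s1, s2}
Reachable ∩ accepting = {s0, s1} — nonempty.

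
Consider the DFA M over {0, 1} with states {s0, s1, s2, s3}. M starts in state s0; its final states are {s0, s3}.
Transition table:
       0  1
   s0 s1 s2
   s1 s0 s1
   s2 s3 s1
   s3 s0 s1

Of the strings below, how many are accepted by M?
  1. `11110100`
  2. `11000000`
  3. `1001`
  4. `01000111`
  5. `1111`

1

`11110100`: accepted
`11000000`: rejected
`1001`: rejected
`01000111`: rejected
`1111`: rejected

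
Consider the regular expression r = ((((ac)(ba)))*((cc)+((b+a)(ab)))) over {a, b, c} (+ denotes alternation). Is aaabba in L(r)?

no

No split of aaabba into u·v has (((ac)(ba)))* matching u and ((cc)+((b+a)(ab))) matching v.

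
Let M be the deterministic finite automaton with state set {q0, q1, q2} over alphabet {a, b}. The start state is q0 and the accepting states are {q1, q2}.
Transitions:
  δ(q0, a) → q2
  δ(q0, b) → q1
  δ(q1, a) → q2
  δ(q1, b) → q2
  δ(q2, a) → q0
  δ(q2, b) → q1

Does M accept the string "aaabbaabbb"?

accepted

q0 --a--> q2
q2 --a--> q0
q0 --a--> q2
q2 --b--> q1
q1 --b--> q2
q2 --a--> q0
q0 --a--> q2
q2 --b--> q1
q1 --b--> q2
q2 --b--> q1
End in state q1, which is an accepting state.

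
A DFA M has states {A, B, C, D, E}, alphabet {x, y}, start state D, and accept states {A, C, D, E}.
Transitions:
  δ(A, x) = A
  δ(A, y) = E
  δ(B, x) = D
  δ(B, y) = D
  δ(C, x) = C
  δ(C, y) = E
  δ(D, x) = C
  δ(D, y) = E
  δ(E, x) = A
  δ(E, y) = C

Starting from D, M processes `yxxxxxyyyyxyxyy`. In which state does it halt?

C

D --y--> E
E --x--> A
A --x--> A
A --x--> A
A --x--> A
A --x--> A
A --y--> E
E --y--> C
C --y--> E
E --y--> C
C --x--> C
C --y--> E
E --x--> A
A --y--> E
E --y--> C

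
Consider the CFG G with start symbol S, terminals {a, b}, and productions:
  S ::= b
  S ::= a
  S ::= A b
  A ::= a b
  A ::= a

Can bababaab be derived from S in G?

no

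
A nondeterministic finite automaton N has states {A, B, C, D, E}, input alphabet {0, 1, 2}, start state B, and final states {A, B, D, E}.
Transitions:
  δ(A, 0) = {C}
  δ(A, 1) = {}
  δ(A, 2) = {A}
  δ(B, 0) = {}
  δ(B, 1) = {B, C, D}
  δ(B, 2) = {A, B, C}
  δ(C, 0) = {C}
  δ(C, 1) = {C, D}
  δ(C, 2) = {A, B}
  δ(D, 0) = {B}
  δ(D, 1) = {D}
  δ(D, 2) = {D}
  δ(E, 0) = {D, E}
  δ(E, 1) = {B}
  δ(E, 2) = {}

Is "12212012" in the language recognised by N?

accepted

Start: {B}
read 1: {B, C, D}
read 2: {A, B, C, D}
read 2: {A, B, C, D}
read 1: {B, C, D}
read 2: {A, B, C, D}
read 0: {B, C}
read 1: {B, C, D}
read 2: {A, B, C, D}
Reachable ∩ accepting = {A, B, D} — nonempty.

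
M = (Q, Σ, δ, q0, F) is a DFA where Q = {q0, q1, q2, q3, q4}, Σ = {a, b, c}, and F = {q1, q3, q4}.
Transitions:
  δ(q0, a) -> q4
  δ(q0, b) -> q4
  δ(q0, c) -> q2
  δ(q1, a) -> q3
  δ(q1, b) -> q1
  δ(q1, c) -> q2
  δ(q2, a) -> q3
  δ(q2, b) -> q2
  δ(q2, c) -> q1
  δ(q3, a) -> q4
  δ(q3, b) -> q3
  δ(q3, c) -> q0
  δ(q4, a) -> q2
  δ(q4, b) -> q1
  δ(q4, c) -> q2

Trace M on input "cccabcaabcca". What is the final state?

q0 --c--> q2
q2 --c--> q1
q1 --c--> q2
q2 --a--> q3
q3 --b--> q3
q3 --c--> q0
q0 --a--> q4
q4 --a--> q2
q2 --b--> q2
q2 --c--> q1
q1 --c--> q2
q2 --a--> q3

q3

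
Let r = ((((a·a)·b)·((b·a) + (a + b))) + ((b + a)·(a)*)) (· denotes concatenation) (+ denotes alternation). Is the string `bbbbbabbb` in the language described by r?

no

Neither (((a·a)·b)·((b·a)+(a+b))) nor ((b+a)·(a)*) matches bbbbbabbb.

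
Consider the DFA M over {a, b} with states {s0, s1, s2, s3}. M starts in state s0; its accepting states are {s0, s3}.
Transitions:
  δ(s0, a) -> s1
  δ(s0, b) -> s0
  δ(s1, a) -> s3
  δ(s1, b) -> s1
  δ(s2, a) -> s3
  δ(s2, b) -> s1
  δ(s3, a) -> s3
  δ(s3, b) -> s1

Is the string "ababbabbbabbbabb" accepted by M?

rejected

s0 --a--> s1
s1 --b--> s1
s1 --a--> s3
s3 --b--> s1
s1 --b--> s1
s1 --a--> s3
s3 --b--> s1
s1 --b--> s1
s1 --b--> s1
s1 --a--> s3
s3 --b--> s1
s1 --b--> s1
s1 --b--> s1
s1 --a--> s3
s3 --b--> s1
s1 --b--> s1
End in state s1, which is not an accepting state.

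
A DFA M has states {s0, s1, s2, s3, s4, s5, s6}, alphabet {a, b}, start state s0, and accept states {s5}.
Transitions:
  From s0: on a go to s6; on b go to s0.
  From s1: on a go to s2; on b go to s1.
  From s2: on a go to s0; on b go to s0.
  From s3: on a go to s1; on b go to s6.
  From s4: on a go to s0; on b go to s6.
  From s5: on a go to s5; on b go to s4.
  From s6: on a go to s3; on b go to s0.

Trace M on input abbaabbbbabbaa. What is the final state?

s0 --a--> s6
s6 --b--> s0
s0 --b--> s0
s0 --a--> s6
s6 --a--> s3
s3 --b--> s6
s6 --b--> s0
s0 --b--> s0
s0 --b--> s0
s0 --a--> s6
s6 --b--> s0
s0 --b--> s0
s0 --a--> s6
s6 --a--> s3

s3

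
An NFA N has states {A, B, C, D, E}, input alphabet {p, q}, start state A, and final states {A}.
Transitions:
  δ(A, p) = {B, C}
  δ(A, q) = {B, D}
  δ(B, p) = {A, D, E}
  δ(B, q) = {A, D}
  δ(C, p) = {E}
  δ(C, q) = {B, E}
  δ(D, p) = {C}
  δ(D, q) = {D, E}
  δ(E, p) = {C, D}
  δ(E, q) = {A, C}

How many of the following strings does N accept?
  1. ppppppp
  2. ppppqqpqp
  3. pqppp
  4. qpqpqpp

3

ppppppp: rejected
ppppqqpqp: accepted
pqppp: accepted
qpqpqpp: accepted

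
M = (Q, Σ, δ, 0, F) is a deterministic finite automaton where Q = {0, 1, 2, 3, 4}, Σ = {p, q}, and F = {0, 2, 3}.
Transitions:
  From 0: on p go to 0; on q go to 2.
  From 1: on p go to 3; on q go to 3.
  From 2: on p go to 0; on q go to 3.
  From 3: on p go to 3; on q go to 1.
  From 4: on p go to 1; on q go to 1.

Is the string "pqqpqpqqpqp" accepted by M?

accepted

0 --p--> 0
0 --q--> 2
2 --q--> 3
3 --p--> 3
3 --q--> 1
1 --p--> 3
3 --q--> 1
1 --q--> 3
3 --p--> 3
3 --q--> 1
1 --p--> 3
End in state 3, which is an accepting state.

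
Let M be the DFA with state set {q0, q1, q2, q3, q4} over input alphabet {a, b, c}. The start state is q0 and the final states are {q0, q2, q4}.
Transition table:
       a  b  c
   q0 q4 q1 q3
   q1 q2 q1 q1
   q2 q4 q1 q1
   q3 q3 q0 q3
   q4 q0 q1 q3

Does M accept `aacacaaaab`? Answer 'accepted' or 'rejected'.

accepted

q0 --a--> q4
q4 --a--> q0
q0 --c--> q3
q3 --a--> q3
q3 --c--> q3
q3 --a--> q3
q3 --a--> q3
q3 --a--> q3
q3 --a--> q3
q3 --b--> q0
End in state q0, which is an accepting state.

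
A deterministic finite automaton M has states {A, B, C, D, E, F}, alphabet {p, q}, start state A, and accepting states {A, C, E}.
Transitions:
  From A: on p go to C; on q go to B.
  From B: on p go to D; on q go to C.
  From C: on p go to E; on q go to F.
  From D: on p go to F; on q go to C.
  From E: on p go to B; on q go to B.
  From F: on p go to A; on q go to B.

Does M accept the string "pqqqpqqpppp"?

A --p--> C
C --q--> F
F --q--> B
B --q--> C
C --p--> E
E --q--> B
B --q--> C
C --p--> E
E --p--> B
B --p--> D
D --p--> F
End in state F, which is not an accepting state.

rejected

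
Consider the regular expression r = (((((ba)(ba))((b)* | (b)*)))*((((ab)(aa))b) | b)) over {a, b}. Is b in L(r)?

yes

Split as ε·b: ((((ba)(ba))((b)*|(b)*)))* matches ε and ((((ab)(aa))b)|b) matches b.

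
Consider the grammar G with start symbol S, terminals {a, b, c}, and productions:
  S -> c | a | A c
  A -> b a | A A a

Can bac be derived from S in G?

S ⇒ Ac ⇒ bac

yes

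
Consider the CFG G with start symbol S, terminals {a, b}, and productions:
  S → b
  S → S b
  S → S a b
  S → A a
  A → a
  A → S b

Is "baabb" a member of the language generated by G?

no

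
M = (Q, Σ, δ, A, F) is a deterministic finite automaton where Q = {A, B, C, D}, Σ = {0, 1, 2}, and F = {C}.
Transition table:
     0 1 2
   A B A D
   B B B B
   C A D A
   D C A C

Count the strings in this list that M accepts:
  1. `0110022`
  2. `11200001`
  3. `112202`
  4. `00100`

`0110022`: rejected
`11200001`: rejected
`112202`: rejected
`00100`: rejected

0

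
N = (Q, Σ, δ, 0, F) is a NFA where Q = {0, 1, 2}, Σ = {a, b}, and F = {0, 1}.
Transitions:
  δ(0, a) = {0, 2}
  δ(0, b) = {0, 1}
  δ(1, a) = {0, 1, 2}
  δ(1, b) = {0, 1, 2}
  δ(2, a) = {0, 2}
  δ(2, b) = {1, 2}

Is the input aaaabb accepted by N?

accepted

Start: {0}
read a: {0, 2}
read a: {0, 2}
read a: {0, 2}
read a: {0, 2}
read b: {0, 1, 2}
read b: {0, 1, 2}
Reachable ∩ accepting = {0, 1} — nonempty.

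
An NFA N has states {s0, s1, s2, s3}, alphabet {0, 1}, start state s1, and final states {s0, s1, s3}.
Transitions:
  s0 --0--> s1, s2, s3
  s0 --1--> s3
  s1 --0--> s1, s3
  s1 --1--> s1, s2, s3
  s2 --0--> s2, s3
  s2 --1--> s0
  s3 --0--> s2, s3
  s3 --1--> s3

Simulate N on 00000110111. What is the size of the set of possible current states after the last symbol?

Start: {s1}
read 0: {s1, s3}
read 0: {s1, s2, s3}
read 0: {s1, s2, s3}
read 0: {s1, s2, s3}
read 0: {s1, s2, s3}
read 1: {s0, s1, s2, s3}
read 1: {s0, s1, s2, s3}
read 0: {s1, s2, s3}
read 1: {s0, s1, s2, s3}
read 1: {s0, s1, s2, s3}
read 1: {s0, s1, s2, s3}
Final reachable set {s0, s1, s2, s3} has 4 states.

4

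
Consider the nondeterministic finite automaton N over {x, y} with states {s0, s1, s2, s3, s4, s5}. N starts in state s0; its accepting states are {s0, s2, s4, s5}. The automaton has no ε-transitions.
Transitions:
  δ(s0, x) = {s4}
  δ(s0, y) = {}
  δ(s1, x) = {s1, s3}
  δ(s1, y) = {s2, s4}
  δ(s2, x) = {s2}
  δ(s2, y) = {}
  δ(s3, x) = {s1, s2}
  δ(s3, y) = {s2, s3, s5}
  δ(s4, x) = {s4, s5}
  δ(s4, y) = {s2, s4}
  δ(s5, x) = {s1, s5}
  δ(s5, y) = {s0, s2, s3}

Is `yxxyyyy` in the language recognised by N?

rejected

Start: {s0}
read y: {}
The reachable set is empty and stays empty for the remaining 6 symbols.
Reachable ∩ accepting = {} — empty.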